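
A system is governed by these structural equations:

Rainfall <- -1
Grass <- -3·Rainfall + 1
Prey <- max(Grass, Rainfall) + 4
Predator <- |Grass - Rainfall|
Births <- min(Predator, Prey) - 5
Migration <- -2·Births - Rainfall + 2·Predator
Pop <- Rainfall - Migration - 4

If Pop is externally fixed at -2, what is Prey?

Intervening sets Pop = -2 and removes its equation (Pop <- Rainfall - Migration - 4).
Prey is not downstream of the intervention, so its value is determined by the original equations.
Grass = -3·Rainfall + 1  [with Rainfall=-1]  = 4
Prey = max(Grass, Rainfall) + 4  [with Grass=4, Rainfall=-1]  = 8

8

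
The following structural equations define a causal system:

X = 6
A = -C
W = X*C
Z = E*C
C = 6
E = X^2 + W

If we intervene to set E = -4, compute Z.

-24

Under do(E=-4), the mechanism E = X^2 + W is discarded; E is fixed at -4.
Z = E*C  [with E=-4, C=6]  = -24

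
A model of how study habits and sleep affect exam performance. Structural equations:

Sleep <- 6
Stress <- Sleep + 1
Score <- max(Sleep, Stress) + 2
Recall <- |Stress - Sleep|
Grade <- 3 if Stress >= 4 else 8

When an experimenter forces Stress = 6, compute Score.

8

The intervention breaks the incoming arrows to Stress: Stress <- Sleep + 1 no longer applies, and Stress = 6.
Score = max(Sleep, Stress) + 2  [with Sleep=6, Stress=6]  = 8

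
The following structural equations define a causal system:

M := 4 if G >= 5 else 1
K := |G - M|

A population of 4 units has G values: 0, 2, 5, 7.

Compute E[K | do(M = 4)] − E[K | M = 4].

0.5

Under do(M=4), M's equation is replaced by M=4 for every unit. Per-unit K: 4, 2, 1, 3. Mean = 2.5.
Conditioning on M=4 selects the 2 unit(s) with G ∈ {5, 7}. Their K values: 1, 3. Mean = 2.
Difference = 2.5 − 2 = 0.5.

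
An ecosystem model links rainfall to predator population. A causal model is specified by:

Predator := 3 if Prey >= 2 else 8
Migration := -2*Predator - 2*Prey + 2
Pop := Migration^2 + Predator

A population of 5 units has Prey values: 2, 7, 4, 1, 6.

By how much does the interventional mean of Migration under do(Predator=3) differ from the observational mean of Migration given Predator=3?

1.5

do(Predator=3) breaks Predator's dependence on Prey. With Predator=3 fixed, Migration across the units is -8, -18, -12, -6, -16, mean -12.
Observing Predator=3 restricts to units where Predator's equation naturally yields 3: Prey ∈ {2, 7, 4, 6}. In that subpopulation Migration = -8, -18, -12, -16, mean -13.5.
Difference = -12 − (-13.5) = 1.5.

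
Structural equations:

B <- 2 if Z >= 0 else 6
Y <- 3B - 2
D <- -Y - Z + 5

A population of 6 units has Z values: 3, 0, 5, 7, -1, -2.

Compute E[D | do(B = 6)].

-13

Every unit gets B=6 under the intervention. D values become -14, -11, -16, -18, -10, -9; E[D|do(B=6)] = -13.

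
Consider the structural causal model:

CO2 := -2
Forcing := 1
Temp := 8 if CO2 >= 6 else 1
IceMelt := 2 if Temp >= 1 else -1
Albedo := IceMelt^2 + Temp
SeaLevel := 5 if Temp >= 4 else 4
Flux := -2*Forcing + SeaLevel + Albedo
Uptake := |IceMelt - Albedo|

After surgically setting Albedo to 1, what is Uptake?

1

do(Albedo=1) replaces the equation Albedo := IceMelt^2 + Temp with the constant Albedo = 1.
Temp = 8 if CO2 >= 6 else 1  [with CO2=-2]  = 1
IceMelt = 2 if Temp >= 1 else -1  [with Temp=1]  = 2
Uptake = |IceMelt - Albedo|  [with IceMelt=2, Albedo=1]  = 1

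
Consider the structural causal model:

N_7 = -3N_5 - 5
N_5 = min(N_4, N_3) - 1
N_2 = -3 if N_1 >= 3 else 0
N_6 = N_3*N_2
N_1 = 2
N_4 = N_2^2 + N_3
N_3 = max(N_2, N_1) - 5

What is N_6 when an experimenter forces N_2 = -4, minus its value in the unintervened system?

Under do(N_2=-4), the mechanism N_2 = -3 if N_1 >= 3 else 0 is discarded; N_2 is fixed at -4.
N_3 = max(N_2, N_1) - 5  [with N_2=-4, N_1=2]  = -3
N_6 = N_3*N_2  [with N_3=-3, N_2=-4]  = 12
Without intervention: N_2 = -3 if N_1 >= 3 else 0  [with N_1=2]  = 0; N_3 = max(N_2, N_1) - 5  [with N_2=0, N_1=2]  = -3; N_6 = N_3*N_2  [with N_3=-3, N_2=0]  = 0.
Change = 12 − 0 = 12.

12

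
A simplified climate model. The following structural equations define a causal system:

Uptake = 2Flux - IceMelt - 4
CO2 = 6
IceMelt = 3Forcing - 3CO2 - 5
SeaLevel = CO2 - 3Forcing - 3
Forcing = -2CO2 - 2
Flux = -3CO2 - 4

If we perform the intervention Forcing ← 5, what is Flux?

-22

do(Forcing=5) replaces the equation Forcing = -2CO2 - 2 with the constant Forcing = 5.
Since Flux is not a descendant of the intervened variable, it is unaffected.
Flux = -3CO2 - 4  [with CO2=6]  = -22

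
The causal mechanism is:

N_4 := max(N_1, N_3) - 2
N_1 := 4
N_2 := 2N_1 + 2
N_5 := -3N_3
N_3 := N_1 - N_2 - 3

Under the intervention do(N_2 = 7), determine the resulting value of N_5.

18

do(N_2=7) replaces the equation N_2 := 2N_1 + 2 with the constant N_2 = 7.
N_3 = N_1 - N_2 - 3  [with N_1=4, N_2=7]  = -6
N_5 = -3N_3  [with N_3=-6]  = 18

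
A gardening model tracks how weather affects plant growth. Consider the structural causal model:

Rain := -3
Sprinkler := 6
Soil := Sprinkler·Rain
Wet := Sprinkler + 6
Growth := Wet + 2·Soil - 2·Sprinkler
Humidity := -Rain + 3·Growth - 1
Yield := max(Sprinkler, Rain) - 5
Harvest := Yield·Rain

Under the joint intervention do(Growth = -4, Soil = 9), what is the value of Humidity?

-10

The joint intervention fixes Growth = -4, Soil = 9, removing each variable's own equation.
Humidity = -Rain + 3·Growth - 1  [with Rain=-3, Growth=-4]  = -10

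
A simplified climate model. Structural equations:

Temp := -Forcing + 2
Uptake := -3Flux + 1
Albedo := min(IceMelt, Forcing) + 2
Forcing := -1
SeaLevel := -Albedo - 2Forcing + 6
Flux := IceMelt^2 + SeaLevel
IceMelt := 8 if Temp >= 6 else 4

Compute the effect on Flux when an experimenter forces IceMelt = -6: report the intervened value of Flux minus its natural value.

The intervention breaks the incoming arrows to IceMelt: IceMelt := 8 if Temp >= 6 else 4 no longer applies, and IceMelt = -6.
Albedo = min(IceMelt, Forcing) + 2  [with IceMelt=-6, Forcing=-1]  = -4
SeaLevel = -Albedo - 2Forcing + 6  [with Albedo=-4, Forcing=-1]  = 12
Flux = IceMelt^2 + SeaLevel  [with IceMelt=-6, SeaLevel=12]  = 48
Without intervention: Temp = -Forcing + 2  [with Forcing=-1]  = 3; IceMelt = 8 if Temp >= 6 else 4  [with Temp=3]  = 4; Albedo = min(IceMelt, Forcing) + 2  [with IceMelt=4, Forcing=-1]  = 1; SeaLevel = -Albedo - 2Forcing + 6  [with Albedo=1, Forcing=-1]  = 7; Flux = IceMelt^2 + SeaLevel  [with IceMelt=4, SeaLevel=7]  = 23.
Change = 48 − 23 = 25.

25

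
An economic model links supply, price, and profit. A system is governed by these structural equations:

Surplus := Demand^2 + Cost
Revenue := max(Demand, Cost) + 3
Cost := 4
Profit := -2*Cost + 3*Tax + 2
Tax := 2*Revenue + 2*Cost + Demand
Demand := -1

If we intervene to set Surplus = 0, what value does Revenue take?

7

do(Surplus=0) replaces the equation Surplus := Demand^2 + Cost with the constant Surplus = 0.
Revenue is not downstream of the intervention, so its value is determined by the original equations.
Revenue = max(Demand, Cost) + 3  [with Demand=-1, Cost=4]  = 7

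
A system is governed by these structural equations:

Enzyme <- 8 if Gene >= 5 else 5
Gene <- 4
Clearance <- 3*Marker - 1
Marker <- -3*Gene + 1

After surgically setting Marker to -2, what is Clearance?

The intervention breaks the incoming arrows to Marker: Marker <- -3*Gene + 1 no longer applies, and Marker = -2.
Clearance = 3*Marker - 1  [with Marker=-2]  = -7

-7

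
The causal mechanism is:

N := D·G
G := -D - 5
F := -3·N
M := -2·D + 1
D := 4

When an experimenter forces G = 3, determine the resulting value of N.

The intervention breaks the incoming arrows to G: G := -D - 5 no longer applies, and G = 3.
N = D·G  [with D=4, G=3]  = 12

12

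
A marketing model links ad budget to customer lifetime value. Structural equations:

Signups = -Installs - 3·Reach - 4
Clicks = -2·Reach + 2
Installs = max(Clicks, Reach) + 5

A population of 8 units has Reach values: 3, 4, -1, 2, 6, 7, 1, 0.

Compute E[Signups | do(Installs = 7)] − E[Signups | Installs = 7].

do(Installs=7) breaks Installs's dependence on Reach. With Installs=7 fixed, Signups across the units is -20, -23, -8, -17, -29, -32, -14, -11, mean -19.25.
Conditioning on Installs=7 selects the 2 unit(s) with Reach ∈ {2, 0}. Their Signups values: -17, -11. Mean = -14.
Difference = -19.25 − (-14) = -5.25.

-5.25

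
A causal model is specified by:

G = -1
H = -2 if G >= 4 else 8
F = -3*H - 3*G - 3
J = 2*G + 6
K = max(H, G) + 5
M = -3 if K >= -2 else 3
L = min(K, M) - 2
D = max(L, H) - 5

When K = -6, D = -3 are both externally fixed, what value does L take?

-8

Setting K = -6, D = -3 by intervention discards those variables' equations.
M = -3 if K >= -2 else 3  [with K=-6]  = 3
L = min(K, M) - 2  [with K=-6, M=3]  = -8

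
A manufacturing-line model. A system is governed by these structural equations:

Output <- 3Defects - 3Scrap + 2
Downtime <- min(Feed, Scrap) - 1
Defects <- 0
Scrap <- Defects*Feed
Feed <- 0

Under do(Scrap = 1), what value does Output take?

The intervention breaks the incoming arrows to Scrap: Scrap <- Defects*Feed no longer applies, and Scrap = 1.
Output = 3Defects - 3Scrap + 2  [with Defects=0, Scrap=1]  = -1

-1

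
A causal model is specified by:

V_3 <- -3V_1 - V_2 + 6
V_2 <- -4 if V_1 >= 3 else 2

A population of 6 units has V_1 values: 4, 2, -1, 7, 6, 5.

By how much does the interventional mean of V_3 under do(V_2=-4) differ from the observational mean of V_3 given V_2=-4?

The intervention sets V_2=-4 in all 6 units regardless of V_1. Recomputing V_3 per unit gives -2, 4, 13, -11, -8, -5; average -1.5.
Observing V_2=-4 restricts to units where V_2's equation naturally yields -4: V_1 ∈ {4, 7, 6, 5}. In that subpopulation V_3 = -2, -11, -8, -5, mean -6.5.
Difference = -1.5 − (-6.5) = 5.

5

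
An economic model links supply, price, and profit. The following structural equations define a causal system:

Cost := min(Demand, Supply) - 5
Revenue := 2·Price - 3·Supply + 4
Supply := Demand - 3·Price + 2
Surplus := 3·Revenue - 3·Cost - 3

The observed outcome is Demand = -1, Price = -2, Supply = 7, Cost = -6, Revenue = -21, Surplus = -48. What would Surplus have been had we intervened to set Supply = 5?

-30

The intervention breaks the incoming arrows to Supply: Supply := Demand - 3·Price + 2 no longer applies, and Supply = 5.
Cost = min(Demand, Supply) - 5  [with Demand=-1, Supply=5]  = -6
Revenue = 2·Price - 3·Supply + 4  [with Price=-2, Supply=5]  = -15
Surplus = 3·Revenue - 3·Cost - 3  [with Revenue=-15, Cost=-6]  = -30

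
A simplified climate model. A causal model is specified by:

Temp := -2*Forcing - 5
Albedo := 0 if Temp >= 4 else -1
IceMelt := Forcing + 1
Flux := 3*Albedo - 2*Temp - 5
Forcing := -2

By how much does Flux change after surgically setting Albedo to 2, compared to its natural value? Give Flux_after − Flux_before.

Intervening sets Albedo = 2 and removes its equation (Albedo := 0 if Temp >= 4 else -1).
Temp = -2*Forcing - 5  [with Forcing=-2]  = -1
Flux = 3*Albedo - 2*Temp - 5  [with Albedo=2, Temp=-1]  = 3
Without intervention: Temp = -2*Forcing - 5  [with Forcing=-2]  = -1; Albedo = 0 if Temp >= 4 else -1  [with Temp=-1]  = -1; Flux = 3*Albedo - 2*Temp - 5  [with Albedo=-1, Temp=-1]  = -6.
Change = 3 − (-6) = 9.

9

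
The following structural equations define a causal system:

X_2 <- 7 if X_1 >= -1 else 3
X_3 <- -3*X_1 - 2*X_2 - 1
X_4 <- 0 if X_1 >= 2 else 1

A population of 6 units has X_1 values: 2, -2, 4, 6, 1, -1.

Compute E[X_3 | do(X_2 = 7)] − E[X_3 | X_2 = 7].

do(X_2=7) breaks X_2's dependence on X_1. With X_2=7 fixed, X_3 across the units is -21, -9, -27, -33, -18, -12, mean -20.
Conditioning on X_2=7 selects the 5 unit(s) with X_1 ∈ {2, 4, 6, 1, -1}. Their X_3 values: -21, -27, -33, -18, -12. Mean = -22.2.
Difference = -20 − (-22.2) = 2.2.

2.2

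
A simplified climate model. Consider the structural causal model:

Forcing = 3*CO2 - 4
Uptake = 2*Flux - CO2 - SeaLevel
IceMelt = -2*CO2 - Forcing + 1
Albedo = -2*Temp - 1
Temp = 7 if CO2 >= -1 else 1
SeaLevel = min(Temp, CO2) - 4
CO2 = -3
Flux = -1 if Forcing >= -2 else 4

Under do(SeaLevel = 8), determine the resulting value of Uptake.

3

Intervening sets SeaLevel = 8 and removes its equation (SeaLevel = min(Temp, CO2) - 4).
Forcing = 3*CO2 - 4  [with CO2=-3]  = -13
Flux = -1 if Forcing >= -2 else 4  [with Forcing=-13]  = 4
Uptake = 2*Flux - CO2 - SeaLevel  [with Flux=4, CO2=-3, SeaLevel=8]  = 3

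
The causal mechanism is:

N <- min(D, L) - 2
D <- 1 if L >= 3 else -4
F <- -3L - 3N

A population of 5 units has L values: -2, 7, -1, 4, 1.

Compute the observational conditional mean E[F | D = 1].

-13.5

Observing D=1 restricts to units where D's equation naturally yields 1: L ∈ {7, 4}. In that subpopulation F = -18, -9, mean -13.5.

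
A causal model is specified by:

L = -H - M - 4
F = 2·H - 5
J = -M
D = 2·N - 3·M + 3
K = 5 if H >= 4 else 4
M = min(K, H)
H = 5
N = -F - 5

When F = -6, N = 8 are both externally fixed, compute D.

The joint intervention fixes F = -6, N = 8, removing each variable's own equation.
K = 5 if H >= 4 else 4  [with H=5]  = 5
M = min(K, H)  [with K=5, H=5]  = 5
D = 2·N - 3·M + 3  [with N=8, M=5]  = 4

4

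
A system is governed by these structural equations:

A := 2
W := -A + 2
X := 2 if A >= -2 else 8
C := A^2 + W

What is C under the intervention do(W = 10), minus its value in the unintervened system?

10

The intervention breaks the incoming arrows to W: W := -A + 2 no longer applies, and W = 10.
C = A^2 + W  [with A=2, W=10]  = 14
Without intervention: W = -A + 2  [with A=2]  = 0; C = A^2 + W  [with A=2, W=0]  = 4.
Change = 14 − 4 = 10.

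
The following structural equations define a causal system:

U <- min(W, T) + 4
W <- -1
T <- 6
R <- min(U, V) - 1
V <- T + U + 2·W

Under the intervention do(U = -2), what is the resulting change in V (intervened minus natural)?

The intervention breaks the incoming arrows to U: U <- min(W, T) + 4 no longer applies, and U = -2.
V = T + U + 2·W  [with T=6, U=-2, W=-1]  = 2
Without intervention: U = min(W, T) + 4  [with W=-1, T=6]  = 3; V = T + U + 2·W  [with T=6, U=3, W=-1]  = 7.
Change = 2 − 7 = -5.

-5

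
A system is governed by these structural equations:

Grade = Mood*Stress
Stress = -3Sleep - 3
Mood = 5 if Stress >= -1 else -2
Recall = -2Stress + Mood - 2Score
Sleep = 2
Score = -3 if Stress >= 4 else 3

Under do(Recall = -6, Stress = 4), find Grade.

The joint intervention fixes Recall = -6, Stress = 4, removing each variable's own equation.
Mood = 5 if Stress >= -1 else -2  [with Stress=4]  = 5
Grade = Mood*Stress  [with Mood=5, Stress=4]  = 20

20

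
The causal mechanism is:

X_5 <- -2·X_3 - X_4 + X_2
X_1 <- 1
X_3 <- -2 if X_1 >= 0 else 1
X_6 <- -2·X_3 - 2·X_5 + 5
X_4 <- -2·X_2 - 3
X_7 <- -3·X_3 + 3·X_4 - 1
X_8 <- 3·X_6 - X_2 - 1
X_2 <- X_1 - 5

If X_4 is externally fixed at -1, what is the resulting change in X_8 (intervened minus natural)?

do(X_4=-1) replaces the equation X_4 <- -2·X_2 - 3 with the constant X_4 = -1.
X_2 = X_1 - 5  [with X_1=1]  = -4
X_3 = -2 if X_1 >= 0 else 1  [with X_1=1]  = -2
X_5 = -2·X_3 - X_4 + X_2  [with X_3=-2, X_4=-1, X_2=-4]  = 1
X_6 = -2·X_3 - 2·X_5 + 5  [with X_3=-2, X_5=1]  = 7
X_8 = 3·X_6 - X_2 - 1  [with X_6=7, X_2=-4]  = 24
Without intervention: X_2 = X_1 - 5  [with X_1=1]  = -4; X_3 = -2 if X_1 >= 0 else 1  [with X_1=1]  = -2; X_4 = -2·X_2 - 3  [with X_2=-4]  = 5; X_5 = -2·X_3 - X_4 + X_2  [with X_3=-2, X_4=5, X_2=-4]  = -5; X_6 = -2·X_3 - 2·X_5 + 5  [with X_3=-2, X_5=-5]  = 19; X_8 = 3·X_6 - X_2 - 1  [with X_6=19, X_2=-4]  = 60.
Change = 24 − 60 = -36.

-36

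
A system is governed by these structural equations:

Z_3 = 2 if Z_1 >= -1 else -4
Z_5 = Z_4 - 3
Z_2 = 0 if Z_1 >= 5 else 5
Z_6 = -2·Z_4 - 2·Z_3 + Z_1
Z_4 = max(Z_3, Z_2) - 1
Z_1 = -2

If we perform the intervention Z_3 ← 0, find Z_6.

-10

The intervention breaks the incoming arrows to Z_3: Z_3 = 2 if Z_1 >= -1 else -4 no longer applies, and Z_3 = 0.
Z_2 = 0 if Z_1 >= 5 else 5  [with Z_1=-2]  = 5
Z_4 = max(Z_3, Z_2) - 1  [with Z_3=0, Z_2=5]  = 4
Z_6 = -2·Z_4 - 2·Z_3 + Z_1  [with Z_4=4, Z_3=0, Z_1=-2]  = -10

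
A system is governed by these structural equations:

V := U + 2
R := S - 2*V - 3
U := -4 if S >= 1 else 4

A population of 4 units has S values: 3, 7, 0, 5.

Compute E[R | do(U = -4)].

4.75

Under do(U=-4), U's equation is replaced by U=-4 for every unit. Per-unit R: 4, 8, 1, 6. Mean = 4.75.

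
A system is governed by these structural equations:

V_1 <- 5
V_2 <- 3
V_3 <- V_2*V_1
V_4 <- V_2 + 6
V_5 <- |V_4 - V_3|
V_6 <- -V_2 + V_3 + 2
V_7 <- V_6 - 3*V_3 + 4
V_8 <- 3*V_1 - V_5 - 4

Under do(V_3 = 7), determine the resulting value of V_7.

-11

The intervention breaks the incoming arrows to V_3: V_3 <- V_2*V_1 no longer applies, and V_3 = 7.
V_6 = -V_2 + V_3 + 2  [with V_2=3, V_3=7]  = 6
V_7 = V_6 - 3*V_3 + 4  [with V_6=6, V_3=7]  = -11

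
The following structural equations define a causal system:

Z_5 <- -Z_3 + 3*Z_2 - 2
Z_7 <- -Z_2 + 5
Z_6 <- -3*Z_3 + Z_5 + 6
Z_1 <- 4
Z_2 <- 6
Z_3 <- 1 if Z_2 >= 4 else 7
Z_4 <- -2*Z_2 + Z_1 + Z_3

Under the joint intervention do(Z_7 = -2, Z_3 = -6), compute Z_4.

-14

The joint intervention fixes Z_7 = -2, Z_3 = -6, removing each variable's own equation.
Z_4 = -2*Z_2 + Z_1 + Z_3  [with Z_2=6, Z_1=4, Z_3=-6]  = -14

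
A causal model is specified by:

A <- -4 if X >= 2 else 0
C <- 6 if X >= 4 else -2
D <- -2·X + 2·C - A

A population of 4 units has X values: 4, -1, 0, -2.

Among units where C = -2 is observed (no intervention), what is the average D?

-2

E[D|C=-2] averages over only the 3 units with C=-2 (X = -1, 0, -2): D = -2, -4, 0, mean -2.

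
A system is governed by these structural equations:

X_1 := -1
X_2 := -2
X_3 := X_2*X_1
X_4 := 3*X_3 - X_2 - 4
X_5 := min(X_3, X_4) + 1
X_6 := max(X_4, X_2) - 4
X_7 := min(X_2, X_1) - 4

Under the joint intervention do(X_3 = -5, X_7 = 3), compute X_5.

Setting X_3 = -5, X_7 = 3 by intervention discards those variables' equations.
X_4 = 3*X_3 - X_2 - 4  [with X_3=-5, X_2=-2]  = -17
X_5 = min(X_3, X_4) + 1  [with X_3=-5, X_4=-17]  = -16

-16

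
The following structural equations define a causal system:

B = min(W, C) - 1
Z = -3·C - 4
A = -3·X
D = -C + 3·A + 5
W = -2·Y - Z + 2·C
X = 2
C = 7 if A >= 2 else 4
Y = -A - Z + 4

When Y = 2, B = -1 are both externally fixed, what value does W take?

The joint intervention fixes Y = 2, B = -1, removing each variable's own equation.
A = -3·X  [with X=2]  = -6
C = 7 if A >= 2 else 4  [with A=-6]  = 4
Z = -3·C - 4  [with C=4]  = -16
W = -2·Y - Z + 2·C  [with Y=2, Z=-16, C=4]  = 20

20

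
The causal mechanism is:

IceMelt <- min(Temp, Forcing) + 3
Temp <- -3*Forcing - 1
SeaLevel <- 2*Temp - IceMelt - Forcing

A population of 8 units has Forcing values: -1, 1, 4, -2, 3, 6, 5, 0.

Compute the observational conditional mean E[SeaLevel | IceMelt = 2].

Observing IceMelt=2 restricts to units where IceMelt's equation naturally yields 2: Forcing ∈ {-1, 0}. In that subpopulation SeaLevel = 3, -4, mean -0.5.

-0.5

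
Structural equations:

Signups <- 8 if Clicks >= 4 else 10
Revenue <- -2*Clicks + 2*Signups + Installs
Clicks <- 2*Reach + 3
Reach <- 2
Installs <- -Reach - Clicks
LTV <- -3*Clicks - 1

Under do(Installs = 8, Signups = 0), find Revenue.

Setting Installs = 8, Signups = 0 by intervention discards those variables' equations.
Clicks = 2*Reach + 3  [with Reach=2]  = 7
Revenue = -2*Clicks + 2*Signups + Installs  [with Clicks=7, Signups=0, Installs=8]  = -6

-6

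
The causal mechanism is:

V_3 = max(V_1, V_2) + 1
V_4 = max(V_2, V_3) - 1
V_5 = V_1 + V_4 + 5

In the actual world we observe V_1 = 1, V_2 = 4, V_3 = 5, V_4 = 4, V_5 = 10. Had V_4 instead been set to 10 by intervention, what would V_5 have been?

16

Intervening sets V_4 = 10 and removes its equation (V_4 = max(V_2, V_3) - 1).
V_5 = V_1 + V_4 + 5  [with V_1=1, V_4=10]  = 16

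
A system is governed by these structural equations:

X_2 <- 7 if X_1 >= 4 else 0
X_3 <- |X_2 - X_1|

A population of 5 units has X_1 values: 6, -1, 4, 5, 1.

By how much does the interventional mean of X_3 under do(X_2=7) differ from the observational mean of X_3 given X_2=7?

Under do(X_2=7), X_2's equation is replaced by X_2=7 for every unit. Per-unit X_3: 1, 8, 3, 2, 6. Mean = 4.
Conditioning on X_2=7 selects the 3 unit(s) with X_1 ∈ {6, 4, 5}. Their X_3 values: 1, 3, 2. Mean = 2.
Difference = 4 − 2 = 2.

2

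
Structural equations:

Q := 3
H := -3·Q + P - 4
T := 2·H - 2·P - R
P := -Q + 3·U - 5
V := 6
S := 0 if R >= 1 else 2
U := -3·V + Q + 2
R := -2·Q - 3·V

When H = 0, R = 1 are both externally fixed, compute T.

Under do(H = 0, R = 1), each intervened variable's structural equation is replaced by its fixed value.
U = -3·V + Q + 2  [with V=6, Q=3]  = -13
P = -Q + 3·U - 5  [with Q=3, U=-13]  = -47
T = 2·H - 2·P - R  [with H=0, P=-47, R=1]  = 93

93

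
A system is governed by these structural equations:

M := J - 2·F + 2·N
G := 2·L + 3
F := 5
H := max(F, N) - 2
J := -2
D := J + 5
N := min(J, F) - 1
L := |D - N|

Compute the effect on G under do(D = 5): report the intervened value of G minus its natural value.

Intervening sets D = 5 and removes its equation (D := J + 5).
N = min(J, F) - 1  [with J=-2, F=5]  = -3
L = |D - N|  [with D=5, N=-3]  = 8
G = 2·L + 3  [with L=8]  = 19
Without intervention: N = min(J, F) - 1  [with J=-2, F=5]  = -3; D = J + 5  [with J=-2]  = 3; L = |D - N|  [with D=3, N=-3]  = 6; G = 2·L + 3  [with L=6]  = 15.
Change = 19 − 15 = 4.

4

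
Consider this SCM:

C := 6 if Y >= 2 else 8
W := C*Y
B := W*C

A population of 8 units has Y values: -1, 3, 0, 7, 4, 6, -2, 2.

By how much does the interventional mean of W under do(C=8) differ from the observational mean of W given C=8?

Every unit gets C=8 under the intervention. W values become -8, 24, 0, 56, 32, 48, -16, 16; E[W|do(C=8)] = 19.
Conditioning on C=8 selects the 3 unit(s) with Y ∈ {-1, 0, -2}. Their W values: -8, 0, -16. Mean = -8.
Difference = 19 − (-8) = 27.

27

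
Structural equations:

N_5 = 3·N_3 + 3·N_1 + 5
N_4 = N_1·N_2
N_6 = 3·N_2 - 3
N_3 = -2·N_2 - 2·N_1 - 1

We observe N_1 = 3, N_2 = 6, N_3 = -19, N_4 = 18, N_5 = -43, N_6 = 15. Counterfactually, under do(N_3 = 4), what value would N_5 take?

do(N_3=4) replaces the equation N_3 = -2·N_2 - 2·N_1 - 1 with the constant N_3 = 4.
N_5 = 3·N_3 + 3·N_1 + 5  [with N_3=4, N_1=3]  = 26

26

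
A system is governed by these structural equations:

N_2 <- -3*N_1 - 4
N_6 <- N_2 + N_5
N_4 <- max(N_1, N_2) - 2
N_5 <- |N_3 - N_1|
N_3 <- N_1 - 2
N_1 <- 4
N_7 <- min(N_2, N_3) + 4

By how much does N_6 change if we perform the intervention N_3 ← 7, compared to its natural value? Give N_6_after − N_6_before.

The intervention breaks the incoming arrows to N_3: N_3 <- N_1 - 2 no longer applies, and N_3 = 7.
N_2 = -3*N_1 - 4  [with N_1=4]  = -16
N_5 = |N_3 - N_1|  [with N_3=7, N_1=4]  = 3
N_6 = N_2 + N_5  [with N_2=-16, N_5=3]  = -13
Without intervention: N_2 = -3*N_1 - 4  [with N_1=4]  = -16; N_3 = N_1 - 2  [with N_1=4]  = 2; N_5 = |N_3 - N_1|  [with N_3=2, N_1=4]  = 2; N_6 = N_2 + N_5  [with N_2=-16, N_5=2]  = -14.
Change = -13 − (-14) = 1.

1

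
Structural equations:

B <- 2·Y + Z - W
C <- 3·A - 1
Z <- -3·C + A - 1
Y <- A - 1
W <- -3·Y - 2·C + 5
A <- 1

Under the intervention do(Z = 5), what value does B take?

Under do(Z=5), the mechanism Z <- -3·C + A - 1 is discarded; Z is fixed at 5.
Y = A - 1  [with A=1]  = 0
C = 3·A - 1  [with A=1]  = 2
W = -3·Y - 2·C + 5  [with Y=0, C=2]  = 1
B = 2·Y + Z - W  [with Y=0, Z=5, W=1]  = 4

4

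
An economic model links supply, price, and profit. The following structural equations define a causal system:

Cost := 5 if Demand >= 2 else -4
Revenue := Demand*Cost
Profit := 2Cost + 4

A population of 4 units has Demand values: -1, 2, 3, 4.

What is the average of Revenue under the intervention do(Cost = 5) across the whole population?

do(Cost=5) breaks Cost's dependence on Demand. With Cost=5 fixed, Revenue across the units is -5, 10, 15, 20, mean 10.

10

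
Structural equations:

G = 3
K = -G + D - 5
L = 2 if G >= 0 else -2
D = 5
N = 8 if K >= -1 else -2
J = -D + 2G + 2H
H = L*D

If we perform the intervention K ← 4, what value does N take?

Intervening sets K = 4 and removes its equation (K = -G + D - 5).
N = 8 if K >= -1 else -2  [with K=4]  = 8

8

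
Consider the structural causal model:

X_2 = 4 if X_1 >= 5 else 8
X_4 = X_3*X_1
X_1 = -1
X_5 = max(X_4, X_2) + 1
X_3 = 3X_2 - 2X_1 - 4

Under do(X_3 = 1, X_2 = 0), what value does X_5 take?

Setting X_3 = 1, X_2 = 0 by intervention discards those variables' equations.
X_4 = X_3*X_1  [with X_3=1, X_1=-1]  = -1
X_5 = max(X_4, X_2) + 1  [with X_4=-1, X_2=0]  = 1

1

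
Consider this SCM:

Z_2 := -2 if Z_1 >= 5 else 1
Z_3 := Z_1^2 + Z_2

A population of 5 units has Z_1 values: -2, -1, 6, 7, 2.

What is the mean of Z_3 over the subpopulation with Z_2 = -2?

40.5

Conditioning on Z_2=-2 selects the 2 unit(s) with Z_1 ∈ {6, 7}. Their Z_3 values: 34, 47. Mean = 40.5.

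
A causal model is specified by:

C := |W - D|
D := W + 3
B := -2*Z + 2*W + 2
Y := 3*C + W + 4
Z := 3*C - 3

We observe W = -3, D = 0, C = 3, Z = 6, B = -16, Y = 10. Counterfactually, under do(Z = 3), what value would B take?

-10

Intervening sets Z = 3 and removes its equation (Z := 3*C - 3).
B = -2*Z + 2*W + 2  [with Z=3, W=-3]  = -10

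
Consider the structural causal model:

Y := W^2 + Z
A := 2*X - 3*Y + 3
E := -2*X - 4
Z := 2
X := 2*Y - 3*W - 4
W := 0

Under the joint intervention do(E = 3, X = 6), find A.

9

Setting E = 3, X = 6 by intervention discards those variables' equations.
Y = W^2 + Z  [with W=0, Z=2]  = 2
A = 2*X - 3*Y + 3  [with X=6, Y=2]  = 9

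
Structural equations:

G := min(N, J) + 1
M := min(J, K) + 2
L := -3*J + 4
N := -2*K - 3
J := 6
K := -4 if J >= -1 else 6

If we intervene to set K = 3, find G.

-8

do(K=3) replaces the equation K := -4 if J >= -1 else 6 with the constant K = 3.
N = -2*K - 3  [with K=3]  = -9
G = min(N, J) + 1  [with N=-9, J=6]  = -8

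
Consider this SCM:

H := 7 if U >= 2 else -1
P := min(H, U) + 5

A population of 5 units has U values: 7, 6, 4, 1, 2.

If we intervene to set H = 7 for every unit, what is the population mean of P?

9

do(H=7) breaks H's dependence on U. With H=7 fixed, P across the units is 12, 11, 9, 6, 7, mean 9.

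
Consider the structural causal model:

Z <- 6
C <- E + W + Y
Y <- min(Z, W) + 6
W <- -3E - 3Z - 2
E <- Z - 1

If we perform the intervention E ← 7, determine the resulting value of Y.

Under do(E=7), the mechanism E <- Z - 1 is discarded; E is fixed at 7.
W = -3E - 3Z - 2  [with E=7, Z=6]  = -41
Y = min(Z, W) + 6  [with Z=6, W=-41]  = -35

-35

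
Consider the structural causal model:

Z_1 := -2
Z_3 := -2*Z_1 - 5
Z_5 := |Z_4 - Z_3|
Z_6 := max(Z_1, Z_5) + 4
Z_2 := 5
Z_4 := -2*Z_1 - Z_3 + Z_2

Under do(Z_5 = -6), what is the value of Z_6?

2

The intervention breaks the incoming arrows to Z_5: Z_5 := |Z_4 - Z_3| no longer applies, and Z_5 = -6.
Z_6 = max(Z_1, Z_5) + 4  [with Z_1=-2, Z_5=-6]  = 2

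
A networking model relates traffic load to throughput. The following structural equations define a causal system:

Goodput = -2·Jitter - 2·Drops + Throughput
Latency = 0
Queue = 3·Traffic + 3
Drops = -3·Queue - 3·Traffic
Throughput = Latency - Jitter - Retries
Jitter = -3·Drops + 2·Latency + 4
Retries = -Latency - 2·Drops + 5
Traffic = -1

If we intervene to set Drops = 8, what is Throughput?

31

The intervention breaks the incoming arrows to Drops: Drops = -3·Queue - 3·Traffic no longer applies, and Drops = 8.
Retries = -Latency - 2·Drops + 5  [with Latency=0, Drops=8]  = -11
Jitter = -3·Drops + 2·Latency + 4  [with Drops=8, Latency=0]  = -20
Throughput = Latency - Jitter - Retries  [with Latency=0, Jitter=-20, Retries=-11]  = 31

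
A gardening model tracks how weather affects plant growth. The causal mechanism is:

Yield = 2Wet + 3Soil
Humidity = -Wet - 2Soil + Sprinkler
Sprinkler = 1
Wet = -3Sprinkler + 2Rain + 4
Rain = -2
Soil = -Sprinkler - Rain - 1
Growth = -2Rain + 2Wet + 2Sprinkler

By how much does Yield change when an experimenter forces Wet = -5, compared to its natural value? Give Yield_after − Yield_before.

-4

The intervention breaks the incoming arrows to Wet: Wet = -3Sprinkler + 2Rain + 4 no longer applies, and Wet = -5.
Soil = -Sprinkler - Rain - 1  [with Sprinkler=1, Rain=-2]  = 0
Yield = 2Wet + 3Soil  [with Wet=-5, Soil=0]  = -10
Without intervention: Soil = -Sprinkler - Rain - 1  [with Sprinkler=1, Rain=-2]  = 0; Wet = -3Sprinkler + 2Rain + 4  [with Sprinkler=1, Rain=-2]  = -3; Yield = 2Wet + 3Soil  [with Wet=-3, Soil=0]  = -6.
Change = -10 − (-6) = -4.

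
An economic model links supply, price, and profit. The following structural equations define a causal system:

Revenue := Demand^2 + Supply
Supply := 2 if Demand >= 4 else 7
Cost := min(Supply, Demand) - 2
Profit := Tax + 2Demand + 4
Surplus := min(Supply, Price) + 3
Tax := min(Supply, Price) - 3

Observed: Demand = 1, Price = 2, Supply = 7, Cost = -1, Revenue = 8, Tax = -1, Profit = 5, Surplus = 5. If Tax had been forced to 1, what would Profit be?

7

Intervening sets Tax = 1 and removes its equation (Tax := min(Supply, Price) - 3).
Profit = Tax + 2Demand + 4  [with Tax=1, Demand=1]  = 7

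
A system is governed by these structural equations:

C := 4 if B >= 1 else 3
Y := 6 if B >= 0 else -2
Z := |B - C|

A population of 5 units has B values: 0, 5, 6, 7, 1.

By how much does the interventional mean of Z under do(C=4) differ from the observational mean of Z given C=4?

Under do(C=4), C's equation is replaced by C=4 for every unit. Per-unit Z: 4, 1, 2, 3, 3. Mean = 2.6.
E[Z|C=4] averages over only the 4 units with C=4 (B = 5, 6, 7, 1): Z = 1, 2, 3, 3, mean 2.25.
Difference = 2.6 − 2.25 = 0.35.

0.35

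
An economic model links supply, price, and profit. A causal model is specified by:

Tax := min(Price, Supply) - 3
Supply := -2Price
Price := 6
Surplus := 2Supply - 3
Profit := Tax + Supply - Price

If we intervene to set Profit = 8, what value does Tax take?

-15

Under do(Profit=8), the mechanism Profit := Tax + Supply - Price is discarded; Profit is fixed at 8.
Since Tax is not a descendant of the intervened variable, it is unaffected.
Supply = -2Price  [with Price=6]  = -12
Tax = min(Price, Supply) - 3  [with Price=6, Supply=-12]  = -15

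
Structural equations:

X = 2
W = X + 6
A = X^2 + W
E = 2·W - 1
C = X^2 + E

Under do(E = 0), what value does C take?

Intervening sets E = 0 and removes its equation (E = 2·W - 1).
C = X^2 + E  [with X=2, E=0]  = 4

4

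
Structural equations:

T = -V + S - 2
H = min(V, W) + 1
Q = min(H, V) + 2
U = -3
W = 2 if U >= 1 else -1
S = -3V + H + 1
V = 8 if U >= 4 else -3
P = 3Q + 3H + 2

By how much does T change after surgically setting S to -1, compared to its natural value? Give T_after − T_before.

-9

Intervening sets S = -1 and removes its equation (S = -3V + H + 1).
V = 8 if U >= 4 else -3  [with U=-3]  = -3
T = -V + S - 2  [with V=-3, S=-1]  = 0
Without intervention: W = 2 if U >= 1 else -1  [with U=-3]  = -1; V = 8 if U >= 4 else -3  [with U=-3]  = -3; H = min(V, W) + 1  [with V=-3, W=-1]  = -2; S = -3V + H + 1  [with V=-3, H=-2]  = 8; T = -V + S - 2  [with V=-3, S=8]  = 9.
Change = 0 − 9 = -9.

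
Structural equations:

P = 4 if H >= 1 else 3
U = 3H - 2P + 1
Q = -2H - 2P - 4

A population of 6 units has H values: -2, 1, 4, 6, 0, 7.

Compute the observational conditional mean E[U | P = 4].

6.5

Conditioning on P=4 selects the 4 unit(s) with H ∈ {1, 4, 6, 7}. Their U values: -4, 5, 11, 14. Mean = 6.5.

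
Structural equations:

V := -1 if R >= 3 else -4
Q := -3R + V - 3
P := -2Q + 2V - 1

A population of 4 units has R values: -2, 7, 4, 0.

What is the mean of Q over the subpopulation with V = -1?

-20.5

Conditioning on V=-1 selects the 2 unit(s) with R ∈ {7, 4}. Their Q values: -25, -16. Mean = -20.5.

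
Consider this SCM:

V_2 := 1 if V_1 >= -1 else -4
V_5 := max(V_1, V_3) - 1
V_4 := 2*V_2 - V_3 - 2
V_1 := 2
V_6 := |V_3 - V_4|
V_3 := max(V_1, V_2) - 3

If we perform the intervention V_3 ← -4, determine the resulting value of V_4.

The intervention breaks the incoming arrows to V_3: V_3 := max(V_1, V_2) - 3 no longer applies, and V_3 = -4.
V_2 = 1 if V_1 >= -1 else -4  [with V_1=2]  = 1
V_4 = 2*V_2 - V_3 - 2  [with V_2=1, V_3=-4]  = 4

4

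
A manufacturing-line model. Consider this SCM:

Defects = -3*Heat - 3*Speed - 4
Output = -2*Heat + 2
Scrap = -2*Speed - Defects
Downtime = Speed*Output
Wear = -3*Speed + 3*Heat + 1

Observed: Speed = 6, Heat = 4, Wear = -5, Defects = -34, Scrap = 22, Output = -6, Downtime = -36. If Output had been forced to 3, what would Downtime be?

18

Intervening sets Output = 3 and removes its equation (Output = -2*Heat + 2).
Downtime = Speed*Output  [with Speed=6, Output=3]  = 18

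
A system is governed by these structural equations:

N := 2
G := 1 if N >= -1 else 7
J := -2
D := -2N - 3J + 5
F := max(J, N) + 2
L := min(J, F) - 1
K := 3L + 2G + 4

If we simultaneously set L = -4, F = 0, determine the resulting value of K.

Under do(L = -4, F = 0), each intervened variable's structural equation is replaced by its fixed value.
G = 1 if N >= -1 else 7  [with N=2]  = 1
K = 3L + 2G + 4  [with L=-4, G=1]  = -6

-6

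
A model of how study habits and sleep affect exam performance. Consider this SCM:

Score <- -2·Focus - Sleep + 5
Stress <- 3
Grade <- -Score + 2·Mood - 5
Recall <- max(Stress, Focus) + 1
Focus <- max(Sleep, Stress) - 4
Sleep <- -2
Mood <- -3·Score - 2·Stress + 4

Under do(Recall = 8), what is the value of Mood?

do(Recall=8) replaces the equation Recall <- max(Stress, Focus) + 1 with the constant Recall = 8.
Since Mood is not a descendant of the intervened variable, it is unaffected.
Focus = max(Sleep, Stress) - 4  [with Sleep=-2, Stress=3]  = -1
Score = -2·Focus - Sleep + 5  [with Focus=-1, Sleep=-2]  = 9
Mood = -3·Score - 2·Stress + 4  [with Score=9, Stress=3]  = -29

-29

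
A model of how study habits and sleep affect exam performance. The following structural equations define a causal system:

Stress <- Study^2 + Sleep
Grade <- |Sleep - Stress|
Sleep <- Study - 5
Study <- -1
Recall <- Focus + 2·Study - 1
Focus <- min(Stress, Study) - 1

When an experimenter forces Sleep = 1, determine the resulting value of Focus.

-2

Under do(Sleep=1), the mechanism Sleep <- Study - 5 is discarded; Sleep is fixed at 1.
Stress = Study^2 + Sleep  [with Study=-1, Sleep=1]  = 2
Focus = min(Stress, Study) - 1  [with Stress=2, Study=-1]  = -2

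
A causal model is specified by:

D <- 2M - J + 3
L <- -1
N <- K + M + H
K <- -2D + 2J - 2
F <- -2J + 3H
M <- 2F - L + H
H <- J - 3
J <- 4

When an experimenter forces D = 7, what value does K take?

Intervening sets D = 7 and removes its equation (D <- 2M - J + 3).
K = -2D + 2J - 2  [with D=7, J=4]  = -8

-8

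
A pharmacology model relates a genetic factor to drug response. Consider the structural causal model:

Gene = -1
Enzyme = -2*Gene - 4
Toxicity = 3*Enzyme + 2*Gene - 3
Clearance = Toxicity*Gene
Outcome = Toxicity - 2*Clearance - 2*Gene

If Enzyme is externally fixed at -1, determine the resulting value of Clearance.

Under do(Enzyme=-1), the mechanism Enzyme = -2*Gene - 4 is discarded; Enzyme is fixed at -1.
Toxicity = 3*Enzyme + 2*Gene - 3  [with Enzyme=-1, Gene=-1]  = -8
Clearance = Toxicity*Gene  [with Toxicity=-8, Gene=-1]  = 8

8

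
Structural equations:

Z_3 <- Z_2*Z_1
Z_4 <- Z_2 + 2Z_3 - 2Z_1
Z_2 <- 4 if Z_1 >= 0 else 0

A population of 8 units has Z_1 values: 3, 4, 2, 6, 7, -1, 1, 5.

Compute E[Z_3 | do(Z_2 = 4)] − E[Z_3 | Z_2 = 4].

do(Z_2=4) breaks Z_2's dependence on Z_1. With Z_2=4 fixed, Z_3 across the units is 12, 16, 8, 24, 28, -4, 4, 20, mean 13.5.
Observing Z_2=4 restricts to units where Z_2's equation naturally yields 4: Z_1 ∈ {3, 4, 2, 6, 7, 1, 5}. In that subpopulation Z_3 = 12, 16, 8, 24, 28, 4, 20, mean 16.
Difference = 13.5 − 16 = -2.5.

-2.5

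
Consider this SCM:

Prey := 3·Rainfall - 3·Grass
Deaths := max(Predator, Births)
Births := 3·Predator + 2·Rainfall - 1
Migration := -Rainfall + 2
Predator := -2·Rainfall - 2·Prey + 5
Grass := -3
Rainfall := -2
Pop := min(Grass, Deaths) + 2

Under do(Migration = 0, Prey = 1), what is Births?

Under do(Migration = 0, Prey = 1), each intervened variable's structural equation is replaced by its fixed value.
Predator = -2·Rainfall - 2·Prey + 5  [with Rainfall=-2, Prey=1]  = 7
Births = 3·Predator + 2·Rainfall - 1  [with Predator=7, Rainfall=-2]  = 16

16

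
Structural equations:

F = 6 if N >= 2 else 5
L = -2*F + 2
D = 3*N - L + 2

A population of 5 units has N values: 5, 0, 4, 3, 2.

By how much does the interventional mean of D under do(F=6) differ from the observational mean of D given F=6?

-2.1

do(F=6) breaks F's dependence on N. With F=6 fixed, D across the units is 27, 12, 24, 21, 18, mean 20.4.
Observing F=6 restricts to units where F's equation naturally yields 6: N ∈ {5, 4, 3, 2}. In that subpopulation D = 27, 24, 21, 18, mean 22.5.
Difference = 20.4 − 22.5 = -2.1.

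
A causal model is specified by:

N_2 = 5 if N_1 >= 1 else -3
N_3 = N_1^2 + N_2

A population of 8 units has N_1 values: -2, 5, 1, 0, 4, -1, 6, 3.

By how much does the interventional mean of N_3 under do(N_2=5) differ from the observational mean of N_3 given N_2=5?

Under do(N_2=5), N_2's equation is replaced by N_2=5 for every unit. Per-unit N_3: 9, 30, 6, 5, 21, 6, 41, 14. Mean = 16.5.
Observing N_2=5 restricts to units where N_2's equation naturally yields 5: N_1 ∈ {5, 1, 4, 6, 3}. In that subpopulation N_3 = 30, 6, 21, 41, 14, mean 22.4.
Difference = 16.5 − 22.4 = -5.9.

-5.9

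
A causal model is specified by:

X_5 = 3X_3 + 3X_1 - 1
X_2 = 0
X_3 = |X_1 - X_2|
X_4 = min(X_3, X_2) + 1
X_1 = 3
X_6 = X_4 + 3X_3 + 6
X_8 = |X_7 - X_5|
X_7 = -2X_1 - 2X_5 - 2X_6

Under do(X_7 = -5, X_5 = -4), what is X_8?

1

Under do(X_7 = -5, X_5 = -4), each intervened variable's structural equation is replaced by its fixed value.
X_8 = |X_7 - X_5|  [with X_7=-5, X_5=-4]  = 1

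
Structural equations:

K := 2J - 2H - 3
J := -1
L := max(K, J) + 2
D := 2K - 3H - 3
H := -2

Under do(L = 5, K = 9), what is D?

Under do(L = 5, K = 9), each intervened variable's structural equation is replaced by its fixed value.
D = 2K - 3H - 3  [with K=9, H=-2]  = 21

21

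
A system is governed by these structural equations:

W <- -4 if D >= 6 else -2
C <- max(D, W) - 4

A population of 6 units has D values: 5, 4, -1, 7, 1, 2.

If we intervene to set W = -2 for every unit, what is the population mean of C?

do(W=-2) breaks W's dependence on D. With W=-2 fixed, C across the units is 1, 0, -5, 3, -3, -2, mean -1.

-1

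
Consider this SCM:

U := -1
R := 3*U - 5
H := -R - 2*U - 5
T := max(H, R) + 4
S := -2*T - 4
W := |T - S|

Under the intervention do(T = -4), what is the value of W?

8

Under do(T=-4), the mechanism T := max(H, R) + 4 is discarded; T is fixed at -4.
S = -2*T - 4  [with T=-4]  = 4
W = |T - S|  [with T=-4, S=4]  = 8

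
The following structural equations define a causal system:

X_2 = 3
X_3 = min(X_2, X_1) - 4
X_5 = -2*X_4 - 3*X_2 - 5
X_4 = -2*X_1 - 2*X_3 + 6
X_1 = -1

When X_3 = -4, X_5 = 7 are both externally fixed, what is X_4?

The joint intervention fixes X_3 = -4, X_5 = 7, removing each variable's own equation.
X_4 = -2*X_1 - 2*X_3 + 6  [with X_1=-1, X_3=-4]  = 16

16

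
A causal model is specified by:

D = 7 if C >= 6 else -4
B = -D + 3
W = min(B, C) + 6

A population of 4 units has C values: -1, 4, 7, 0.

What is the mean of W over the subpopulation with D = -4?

Observing D=-4 restricts to units where D's equation naturally yields -4: C ∈ {-1, 4, 0}. In that subpopulation W = 5, 10, 6, mean 7.

7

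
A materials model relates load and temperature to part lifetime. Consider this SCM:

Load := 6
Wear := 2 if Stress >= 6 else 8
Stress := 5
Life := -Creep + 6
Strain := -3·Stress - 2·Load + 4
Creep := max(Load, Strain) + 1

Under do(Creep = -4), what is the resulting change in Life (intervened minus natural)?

Under do(Creep=-4), the mechanism Creep := max(Load, Strain) + 1 is discarded; Creep is fixed at -4.
Life = -Creep + 6  [with Creep=-4]  = 10
Without intervention: Strain = -3·Stress - 2·Load + 4  [with Stress=5, Load=6]  = -23; Creep = max(Load, Strain) + 1  [with Load=6, Strain=-23]  = 7; Life = -Creep + 6  [with Creep=7]  = -1.
Change = 10 − (-1) = 11.

11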